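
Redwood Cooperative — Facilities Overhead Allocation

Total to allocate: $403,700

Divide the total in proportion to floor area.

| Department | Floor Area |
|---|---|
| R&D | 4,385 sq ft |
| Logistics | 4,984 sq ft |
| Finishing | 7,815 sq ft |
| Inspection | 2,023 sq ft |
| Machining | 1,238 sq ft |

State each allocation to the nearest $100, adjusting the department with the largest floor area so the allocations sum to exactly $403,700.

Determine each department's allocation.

Sum of floor area: 4,385 + 4,984 + 7,815 + 2,023 + 1,238 = 20,445.
Unrounded shares: R&D 86,584.72; Logistics 98,412.36; Finishing 154,312.33; Inspection 39,945.47; Machining 24,445.13.
Rounded to nearest $100: R&D $86,600; Logistics $98,400; Finishing $154,300; Inspection $39,900; Machining $24,400. Sum = $403,600.
Difference $403,700 − $403,600 = +$100 applied to largest floor area (Finishing): Finishing becomes $154,400.

R&D: $86,600 · Logistics: $98,400 · Finishing: $154,400 · Inspection: $39,900 · Machining: $24,400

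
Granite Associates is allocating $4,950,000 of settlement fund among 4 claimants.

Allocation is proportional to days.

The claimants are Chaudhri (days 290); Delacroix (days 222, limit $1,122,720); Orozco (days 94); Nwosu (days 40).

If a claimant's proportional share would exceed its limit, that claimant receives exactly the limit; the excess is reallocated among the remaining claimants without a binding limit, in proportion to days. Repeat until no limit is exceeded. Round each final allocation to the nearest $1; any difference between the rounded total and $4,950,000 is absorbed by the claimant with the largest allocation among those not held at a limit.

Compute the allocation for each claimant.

Days total: 646.
Unconstrained shares: Chaudhri 2,222,136.22; Delacroix 1,701,083.59; Orozco 720,278.64; Nwosu 306,501.55.
Held at cap: Delacroix ($1,122,720); residual $3,827,280 reallocated over remaining days 424.
Shares after redistribution: Chaudhri 2,617,715.09 → $2,617,715; Orozco 848,500.75 → $848,501; Nwosu 361,064.15 → $361,064.

Chaudhri: $2,617,715 · Delacroix: $1,122,720 · Orozco: $848,501 · Nwosu: $361,064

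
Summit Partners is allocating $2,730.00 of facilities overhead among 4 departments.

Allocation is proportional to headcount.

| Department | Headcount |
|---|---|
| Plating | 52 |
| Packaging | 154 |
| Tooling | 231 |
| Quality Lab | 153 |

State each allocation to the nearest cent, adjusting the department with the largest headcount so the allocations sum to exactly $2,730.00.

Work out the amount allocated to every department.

Plating: $240.61 · Packaging: $712.58 · Tooling: $1,068.86 · Quality Lab: $707.95

Total headcount = 52 + 154 + 231 + 153 = 590.
Raw shares: Plating 240.6102; Packaging 712.5763; Tooling 1,068.8644; Quality Lab 707.9492.
At nearest cent: Plating $240.61; Packaging $712.58; Tooling $1,068.86; Quality Lab $707.95. Sum = $2,730.00.
No rounding difference to absorb.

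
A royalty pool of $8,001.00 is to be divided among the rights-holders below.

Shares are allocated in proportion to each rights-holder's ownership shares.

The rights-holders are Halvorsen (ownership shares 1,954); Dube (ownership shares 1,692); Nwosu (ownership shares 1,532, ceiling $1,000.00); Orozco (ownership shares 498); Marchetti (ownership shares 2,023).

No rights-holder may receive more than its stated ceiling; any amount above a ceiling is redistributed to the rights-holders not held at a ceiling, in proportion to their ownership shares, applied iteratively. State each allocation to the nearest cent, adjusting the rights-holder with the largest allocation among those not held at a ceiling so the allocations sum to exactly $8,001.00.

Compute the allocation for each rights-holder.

Combined ownership shares = 7,699.
Pro-rata shares before constraints: Halvorsen 2,030.6474; Dube 1,758.3702; Nwosu 1,592.0940; Orozco 517.5345; Marchetti 2,102.3539.
Cap binds for Nwosu ($1,000.00); residual $7,001.00 reallocated over remaining ownership shares 6,167.
Redistributed shares: Halvorsen 2,218.2510 → $2,218.25; Dube 1,920.8192 → $1,920.82; Orozco 565.3475 → $565.35; Marchetti 2,296.5823 → $2,296.58.

Halvorsen: $2,218.25 · Dube: $1,920.82 · Nwosu: $1,000.00 · Orozco: $565.35 · Marchetti: $2,296.58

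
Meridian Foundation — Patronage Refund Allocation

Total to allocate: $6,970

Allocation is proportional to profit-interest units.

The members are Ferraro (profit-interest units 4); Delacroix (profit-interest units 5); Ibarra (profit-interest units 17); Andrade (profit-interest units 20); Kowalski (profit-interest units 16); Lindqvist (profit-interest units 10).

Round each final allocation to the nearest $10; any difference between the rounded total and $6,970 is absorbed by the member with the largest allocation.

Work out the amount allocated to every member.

Ferraro: $390; Delacroix: $480; Ibarra: $1,650; Andrade: $1,930; Kowalski: $1,550; Lindqvist: $970

Combined profit-interest units = 72.
Proportional shares: Ferraro 4/72 × $6,970 = 387.22; Delacroix 5/72 × $6,970 = 484.03; Ibarra 17/72 × $6,970 = 1,645.69; Andrade 20/72 × $6,970 = 1,936.11; Kowalski 16/72 × $6,970 = 1,548.89; Lindqvist 10/72 × $6,970 = 968.06.
Rounded to nearest $10: Ferraro $390; Delacroix $480; Ibarra $1,650; Andrade $1,940; Kowalski $1,550; Lindqvist $970. Sum = $6,980.
Difference $6,970 − $6,980 = −$10 applied to largest allocation (Andrade): Andrade becomes $1,930.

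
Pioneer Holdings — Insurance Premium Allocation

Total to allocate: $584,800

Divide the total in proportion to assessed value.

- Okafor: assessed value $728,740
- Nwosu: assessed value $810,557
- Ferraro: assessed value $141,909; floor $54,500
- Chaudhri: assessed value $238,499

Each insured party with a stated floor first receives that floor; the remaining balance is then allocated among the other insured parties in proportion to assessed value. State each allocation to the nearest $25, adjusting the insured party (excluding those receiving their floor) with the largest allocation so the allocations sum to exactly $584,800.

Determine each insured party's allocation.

Okafor: $217,375 | Nwosu: $241,775 | Ferraro: $54,500 | Chaudhri: $71,150

Minimums first: Ferraro $54,500. Remaining pool $530,300.
Remaining pool split over remaining assessed value 1,777,796: Okafor 217,376.36 → $217,375; Nwosu 241,781.61 → $241,775; Chaudhri 71,142.03 → $71,150.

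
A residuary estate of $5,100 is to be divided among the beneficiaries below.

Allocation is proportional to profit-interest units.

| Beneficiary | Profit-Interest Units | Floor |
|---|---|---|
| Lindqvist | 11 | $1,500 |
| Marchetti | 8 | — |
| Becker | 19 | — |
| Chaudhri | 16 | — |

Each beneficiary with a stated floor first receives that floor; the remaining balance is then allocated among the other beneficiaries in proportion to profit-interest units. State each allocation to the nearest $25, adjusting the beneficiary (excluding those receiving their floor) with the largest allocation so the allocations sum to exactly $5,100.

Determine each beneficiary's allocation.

Guaranteed amounts: Lindqvist $1,500. Residual $3,600.
Residual split over remaining profit-interest units 43: Marchetti 669.77 → $675; Becker 1,590.70 → $1,600; Chaudhri 1,339.53 → $1,350.
Rounding difference −$25 applied to Becker → $1,575.

Lindqvist: $1,500; Marchetti: $675; Becker: $1,575; Chaudhri: $1,350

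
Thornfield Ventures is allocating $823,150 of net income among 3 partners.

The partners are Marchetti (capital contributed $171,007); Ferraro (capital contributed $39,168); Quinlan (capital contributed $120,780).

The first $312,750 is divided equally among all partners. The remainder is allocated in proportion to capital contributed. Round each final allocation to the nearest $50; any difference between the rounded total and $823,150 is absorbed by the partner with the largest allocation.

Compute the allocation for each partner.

$312,750 shared equally gives $104,250 per partner.
Remainder $510,400 by capital contributed (total 330,955): Marchetti 263,727.61 → $263,750; Ferraro 60,405.03 → $60,400; Quinlan 186,267.35 → $186,250.
Totals: Marchetti $104,250 + $263,750 = $368,000; Ferraro $104,250 + $60,400 = $164,650; Quinlan $104,250 + $186,250 = $290,500.

Marchetti: $368,000 · Ferraro: $164,650 · Quinlan: $290,500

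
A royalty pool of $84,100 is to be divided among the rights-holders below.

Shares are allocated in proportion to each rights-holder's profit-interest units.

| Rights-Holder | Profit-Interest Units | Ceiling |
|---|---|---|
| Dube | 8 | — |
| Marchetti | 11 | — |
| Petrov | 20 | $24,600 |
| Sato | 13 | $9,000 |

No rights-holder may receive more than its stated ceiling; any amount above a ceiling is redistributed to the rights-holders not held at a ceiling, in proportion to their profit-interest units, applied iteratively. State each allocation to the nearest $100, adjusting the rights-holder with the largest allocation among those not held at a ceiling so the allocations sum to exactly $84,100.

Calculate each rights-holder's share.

Dube: $21,300; Marchetti: $29,200; Petrov: $24,600; Sato: $9,000

Total profit-interest units = 52.
Pro-rata shares before constraints: Dube 12,938.46; Marchetti 17,790.38; Petrov 32,346.15; Sato 21,025.00.
Held at cap: Petrov ($24,600), Sato ($9,000); residual $50,500 reallocated over remaining profit-interest units 19.
Shares after redistribution: Dube 21,263.16 → $21,300; Marchetti 29,236.84 → $29,200.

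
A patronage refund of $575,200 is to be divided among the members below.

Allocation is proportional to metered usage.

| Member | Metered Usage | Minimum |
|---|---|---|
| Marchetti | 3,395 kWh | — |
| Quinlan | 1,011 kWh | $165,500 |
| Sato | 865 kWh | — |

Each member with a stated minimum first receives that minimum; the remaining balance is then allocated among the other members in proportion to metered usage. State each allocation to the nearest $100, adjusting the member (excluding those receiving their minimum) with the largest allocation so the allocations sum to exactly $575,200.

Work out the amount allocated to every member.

Marchetti: $326,500; Quinlan: $165,500; Sato: $83,200

Minimums first: Quinlan $165,500. Balance $409,700.
Balance split over remaining metered usage 4,260: Marchetti 326,509.74 → $326,500; Sato 83,190.26 → $83,200.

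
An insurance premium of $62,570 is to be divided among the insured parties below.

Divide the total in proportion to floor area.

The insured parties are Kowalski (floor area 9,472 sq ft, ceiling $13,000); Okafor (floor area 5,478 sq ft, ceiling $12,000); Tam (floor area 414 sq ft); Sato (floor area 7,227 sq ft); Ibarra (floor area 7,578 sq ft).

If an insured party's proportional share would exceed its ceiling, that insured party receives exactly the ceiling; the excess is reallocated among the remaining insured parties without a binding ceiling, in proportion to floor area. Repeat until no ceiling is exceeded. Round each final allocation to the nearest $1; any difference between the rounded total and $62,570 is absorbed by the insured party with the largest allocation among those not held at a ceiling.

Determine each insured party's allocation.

Kowalski: $13,000; Okafor: $12,000; Tam: $1,022; Sato: $17,841; Ibarra: $18,707

Combined floor area = 30,169.
Pro-rata shares before constraints: Kowalski 19,644.77; Okafor 11,361.28; Tam 858.63; Sato 14,988.68; Ibarra 15,716.64.
Capped: Kowalski ($13,000); balance $49,570 reallocated over remaining floor area 20,697.
Capped: Okafor ($12,000); balance $37,570 reallocated over remaining floor area 15,219.
Redistributed shares: Tam 1,022.01 → $1,022; Sato 17,840.75 → $17,841; Ibarra 18,707.24 → $18,707.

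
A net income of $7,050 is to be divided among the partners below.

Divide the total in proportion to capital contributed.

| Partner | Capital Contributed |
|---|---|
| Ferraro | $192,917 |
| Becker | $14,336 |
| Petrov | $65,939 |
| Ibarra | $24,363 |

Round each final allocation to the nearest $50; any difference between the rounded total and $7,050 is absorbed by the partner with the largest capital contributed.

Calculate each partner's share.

Combined capital contributed = 192,917 + 14,336 + 65,939 + 24,363 = 297,555.
Raw shares: Ferraro 4,570.80; Becker 339.66; Petrov 1,562.30; Ibarra 577.23.
Rounded to nearest $50: Ferraro $4,550; Becker $350; Petrov $1,550; Ibarra $600. Sum = $7,050.
Sum already equals the total — no adjustment.

Ferraro: $4,550; Becker: $350; Petrov: $1,550; Ibarra: $600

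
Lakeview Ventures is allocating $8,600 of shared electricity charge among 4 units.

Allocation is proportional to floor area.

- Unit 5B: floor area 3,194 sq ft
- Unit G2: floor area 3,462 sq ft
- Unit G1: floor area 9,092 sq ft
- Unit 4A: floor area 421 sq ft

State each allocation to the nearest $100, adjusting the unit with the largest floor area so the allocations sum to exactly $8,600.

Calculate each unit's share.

Unit 5B: $1,700 | Unit G2: $1,800 | Unit G1: $4,900 | Unit 4A: $200

Floor area total: 16,169.
Pro-rata amounts: Unit 5B 3,194/16,169 × $8,600 = 1,698.83; Unit G2 3,462/16,169 × $8,600 = 1,841.38; Unit G1 9,092/16,169 × $8,600 = 4,835.87; Unit 4A 421/16,169 × $8,600 = 223.92.
At nearest $100: Unit 5B $1,700; Unit G2 $1,800; Unit G1 $4,800; Unit 4A $200. Sum = $8,500.
Difference $8,600 − $8,500 = +$100 applied to largest floor area (Unit G1): Unit G1 becomes $4,900.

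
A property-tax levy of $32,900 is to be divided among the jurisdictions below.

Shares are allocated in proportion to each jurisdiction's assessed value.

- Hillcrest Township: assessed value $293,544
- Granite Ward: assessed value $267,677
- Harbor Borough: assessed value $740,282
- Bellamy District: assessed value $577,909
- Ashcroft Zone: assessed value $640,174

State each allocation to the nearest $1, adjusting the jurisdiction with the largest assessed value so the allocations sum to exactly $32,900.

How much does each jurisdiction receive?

Hillcrest Township: $3,833 | Granite Ward: $3,495 | Harbor Borough: $9,667 | Bellamy District: $7,546 | Ashcroft Zone: $8,359

Total assessed value = 293,544 + 267,677 + 740,282 + 577,909 + 640,174 = 2,519,586.
Unrounded shares: Hillcrest Township 3,833.01; Granite Ward 3,495.25; Harbor Borough 9,666.38; Bellamy District 7,546.16; Ashcroft Zone 8,359.20.
Rounded to nearest $1: Hillcrest Township $3,833; Granite Ward $3,495; Harbor Borough $9,666; Bellamy District $7,546; Ashcroft Zone $8,359. Sum = $32,899.
Difference $32,900 − $32,899 = +$1 applied to largest assessed value (Harbor Borough): Harbor Borough becomes $9,667.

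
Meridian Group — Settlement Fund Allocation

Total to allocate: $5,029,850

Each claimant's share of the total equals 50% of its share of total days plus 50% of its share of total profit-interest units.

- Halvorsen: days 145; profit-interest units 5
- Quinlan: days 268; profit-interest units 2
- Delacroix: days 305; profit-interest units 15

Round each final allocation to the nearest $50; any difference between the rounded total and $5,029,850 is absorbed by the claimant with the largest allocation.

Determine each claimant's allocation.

Days total 718; profit-interest units total 22.
Composite weights (50% days + 50% profit-interest units): Halvorsen 0.2146; Quinlan 0.2321; Delacroix 0.5533.
Proportional shares: Halvorsen 1,079,462.62; Quinlan 1,167,348.07; Delacroix 2,783,039.31.
At nearest $50: Halvorsen $1,079,450; Quinlan $1,167,350; Delacroix $2,783,050. Sum = $5,029,850.
Sum already equals the total — no adjustment.

Halvorsen: $1,079,450 | Quinlan: $1,167,350 | Delacroix: $2,783,050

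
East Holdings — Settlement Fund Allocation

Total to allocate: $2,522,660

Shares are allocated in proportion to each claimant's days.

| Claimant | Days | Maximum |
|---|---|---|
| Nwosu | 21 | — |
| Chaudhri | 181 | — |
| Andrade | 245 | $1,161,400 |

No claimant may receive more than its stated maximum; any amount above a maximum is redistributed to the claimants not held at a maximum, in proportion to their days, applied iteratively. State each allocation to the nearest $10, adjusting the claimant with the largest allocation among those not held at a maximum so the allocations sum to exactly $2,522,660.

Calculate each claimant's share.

Sum of days: 447.
Pro-rata shares before constraints: Nwosu 118,514.23; Chaudhri 1,021,479.78; Andrade 1,382,666.00.
Cap binds for Andrade ($1,161,400); balance $1,361,260 reallocated over remaining days 202.
Shares after redistribution: Nwosu 141,517.13 → $141,520; Chaudhri 1,219,742.87 → $1,219,740.

Nwosu: $141,520 · Chaudhri: $1,219,740 · Andrade: $1,161,400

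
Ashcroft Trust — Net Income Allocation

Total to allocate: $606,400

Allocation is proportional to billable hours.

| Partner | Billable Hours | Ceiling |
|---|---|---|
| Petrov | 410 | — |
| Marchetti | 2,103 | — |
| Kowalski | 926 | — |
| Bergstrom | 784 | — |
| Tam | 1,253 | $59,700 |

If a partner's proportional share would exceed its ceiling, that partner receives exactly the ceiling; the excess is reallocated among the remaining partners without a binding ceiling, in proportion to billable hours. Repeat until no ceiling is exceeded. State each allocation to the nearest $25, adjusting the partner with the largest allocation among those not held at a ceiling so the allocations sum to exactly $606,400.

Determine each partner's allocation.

Billable hours total: 5,476.
Pro-rata shares before constraints: Petrov 45,402.48; Marchetti 232,881.52; Kowalski 102,543.17; Bergstrom 86,818.41; Tam 138,754.42.
Cap binds for Tam ($59,700); residual $546,700 reallocated over remaining billable hours 4,223.
Shares after redistribution: Petrov 53,077.67 → $53,075; Marchetti 272,249.61 → $272,250; Kowalski 119,877.86 → $119,875; Bergstrom 101,494.86 → $101,500.

Petrov: $53,075 | Marchetti: $272,250 | Kowalski: $119,875 | Bergstrom: $101,500 | Tam: $59,700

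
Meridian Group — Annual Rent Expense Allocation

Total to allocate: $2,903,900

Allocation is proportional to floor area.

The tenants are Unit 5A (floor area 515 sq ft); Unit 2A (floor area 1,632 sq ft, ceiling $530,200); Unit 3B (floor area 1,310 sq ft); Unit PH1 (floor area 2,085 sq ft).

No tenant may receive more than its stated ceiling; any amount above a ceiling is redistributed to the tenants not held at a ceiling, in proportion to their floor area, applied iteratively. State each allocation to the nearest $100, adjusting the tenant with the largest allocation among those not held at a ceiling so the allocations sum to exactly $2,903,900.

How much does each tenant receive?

Sum of floor area: 5,542.
Pro-rata shares before constraints: Unit 5A 269,849.96; Unit 2A 855,136.20; Unit 3B 686,414.47; Unit PH1 1,092,499.37.
Capped: Unit 2A ($530,200); remaining pool $2,373,700 reallocated over remaining floor area 3,910.
Remaining shares: Unit 5A 312,648.47 → $312,600; Unit 3B 795,280.56 → $795,300; Unit PH1 1,265,770.97 → $1,265,800.

Unit 5A: $312,600 | Unit 2A: $530,200 | Unit 3B: $795,300 | Unit PH1: $1,265,800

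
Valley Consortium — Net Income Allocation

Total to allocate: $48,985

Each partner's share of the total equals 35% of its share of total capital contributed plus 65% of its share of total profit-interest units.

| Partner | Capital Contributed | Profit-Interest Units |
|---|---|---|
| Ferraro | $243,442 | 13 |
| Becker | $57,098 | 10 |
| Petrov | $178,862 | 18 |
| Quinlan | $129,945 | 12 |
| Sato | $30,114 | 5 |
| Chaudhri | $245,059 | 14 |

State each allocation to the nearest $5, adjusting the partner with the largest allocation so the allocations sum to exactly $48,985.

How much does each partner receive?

Ferraro: $10,470 · Becker: $5,530 · Petrov: $11,425 · Quinlan: $7,825 · Sato: $2,795 · Chaudhri: $10,940

Totals — capital contributed 884,520, profit-interest units 72.
Combined weights (35% capital contributed + 65% profit-interest units): Ferraro 0.2137; Becker 0.1129; Petrov 0.2333; Quinlan 0.1598; Sato 0.0571; Chaudhri 0.2234.
Proportional shares: Ferraro 10,467.60; Becker 5,528.99; Petrov 11,426.96; Quinlan 7,825.45; Sato 2,794.83; Chaudhri 10,941.17.
At nearest $5: Ferraro $10,470; Becker $5,530; Petrov $11,425; Quinlan $7,825; Sato $2,795; Chaudhri $10,940. Sum = $48,985.
No rounding difference to absorb.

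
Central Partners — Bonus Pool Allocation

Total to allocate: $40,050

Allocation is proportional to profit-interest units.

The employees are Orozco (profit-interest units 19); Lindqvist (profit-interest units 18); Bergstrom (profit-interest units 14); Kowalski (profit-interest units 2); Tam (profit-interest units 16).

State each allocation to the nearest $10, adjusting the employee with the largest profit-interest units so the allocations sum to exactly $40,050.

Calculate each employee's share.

Total profit-interest units = 69.
Raw shares: Orozco 19/69 × $40,050 = 11,028.26; Lindqvist 18/69 × $40,050 = 10,447.83; Bergstrom 14/69 × $40,050 = 8,126.09; Kowalski 2/69 × $40,050 = 1,160.87; Tam 16/69 × $40,050 = 9,286.96.
After rounding ($10): Orozco $11,030; Lindqvist $10,450; Bergstrom $8,130; Kowalski $1,160; Tam $9,290. Sum = $40,060.
Difference $40,050 − $40,060 = −$10 applied to largest profit-interest units (Orozco): Orozco becomes $11,020.

Orozco: $11,020 | Lindqvist: $10,450 | Bergstrom: $8,130 | Kowalski: $1,160 | Tam: $9,290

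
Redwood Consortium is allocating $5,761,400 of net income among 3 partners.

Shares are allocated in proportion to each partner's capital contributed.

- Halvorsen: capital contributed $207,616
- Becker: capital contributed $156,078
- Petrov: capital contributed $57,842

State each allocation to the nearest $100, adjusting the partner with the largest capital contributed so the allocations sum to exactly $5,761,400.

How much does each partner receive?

Halvorsen: $2,837,600 | Becker: $2,133,200 | Petrov: $790,600

Combined capital contributed = 207,616 + 156,078 + 57,842 = 421,536.
Raw shares: Halvorsen 2,837,619.62; Becker 2,133,217.07; Petrov 790,563.32.
At nearest $100: Halvorsen $2,837,600; Becker $2,133,200; Petrov $790,600. Sum = $5,761,400.
Rounded total matches; no reconciliation needed.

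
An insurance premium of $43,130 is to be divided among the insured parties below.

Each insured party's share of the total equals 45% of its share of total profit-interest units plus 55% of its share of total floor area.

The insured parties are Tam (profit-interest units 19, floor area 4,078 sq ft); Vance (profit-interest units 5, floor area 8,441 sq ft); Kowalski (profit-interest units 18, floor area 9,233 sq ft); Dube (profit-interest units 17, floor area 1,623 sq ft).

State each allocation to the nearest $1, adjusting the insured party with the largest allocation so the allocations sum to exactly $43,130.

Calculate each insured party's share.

Tam: $10,389; Vance: $10,211; Kowalski: $15,291; Dube: $7,239

Totals — profit-interest units 59, floor area 23,375.
Blended shares (45% profit-interest units + 55% floor area): Tam 0.2409; Vance 0.2367; Kowalski 0.3545; Dube 0.1678.
Raw shares: Tam 10,388.65; Vance 10,210.91; Kowalski 15,291.10; Dube 7,239.34.
Rounded to nearest $1: Tam $10,389; Vance $10,211; Kowalski $15,291; Dube $7,239. Sum = $43,130.
No rounding difference to absorb.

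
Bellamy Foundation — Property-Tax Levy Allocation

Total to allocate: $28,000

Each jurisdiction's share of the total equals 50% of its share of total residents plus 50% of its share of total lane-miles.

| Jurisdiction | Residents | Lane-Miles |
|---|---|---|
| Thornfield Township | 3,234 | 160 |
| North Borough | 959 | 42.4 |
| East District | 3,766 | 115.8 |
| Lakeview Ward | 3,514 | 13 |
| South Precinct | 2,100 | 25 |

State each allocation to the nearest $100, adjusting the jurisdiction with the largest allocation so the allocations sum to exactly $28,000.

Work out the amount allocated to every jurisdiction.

Residents total 13,573; lane-miles total 356.2.
Combined weights (50% residents + 50% lane-miles): Thornfield Township 0.3437; North Borough 0.0948; East District 0.3013; Lakeview Ward 0.1477; South Precinct 0.1125.
Unrounded shares: Thornfield Township 9,624.34; North Borough 2,655.65; East District 8,435.85; Lakeview Ward 4,135.50; South Precinct 3,148.66.
After rounding ($100): Thornfield Township $9,600; North Borough $2,700; East District $8,400; Lakeview Ward $4,100; South Precinct $3,100. Sum = $27,900.
Difference $28,000 − $27,900 = +$100 applied to largest allocation (Thornfield Township): Thornfield Township becomes $9,700.

Thornfield Township: $9,700; North Borough: $2,700; East District: $8,400; Lakeview Ward: $4,100; South Precinct: $3,100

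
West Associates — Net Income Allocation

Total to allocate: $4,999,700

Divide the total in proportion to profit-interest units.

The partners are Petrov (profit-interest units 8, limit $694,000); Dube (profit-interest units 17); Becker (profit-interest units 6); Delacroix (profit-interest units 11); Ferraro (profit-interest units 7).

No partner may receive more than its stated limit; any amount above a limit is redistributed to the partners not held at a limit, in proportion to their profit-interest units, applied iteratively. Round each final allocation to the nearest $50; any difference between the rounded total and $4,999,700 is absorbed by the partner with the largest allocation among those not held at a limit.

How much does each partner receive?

Petrov: $694,000 · Dube: $1,785,300 · Becker: $630,100 · Delacroix: $1,155,200 · Ferraro: $735,100

Sum of profit-interest units: 49.
Pro-rata shares before constraints: Petrov 816,277.55; Dube 1,734,589.80; Becker 612,208.16; Delacroix 1,122,381.63; Ferraro 714,242.86.
Cap binds for Petrov ($694,000); residual $4,305,700 reallocated over remaining profit-interest units 41.
Shares after redistribution: Dube 1,785,290.24 → $1,785,300; Becker 630,102.44 → $630,100; Delacroix 1,155,187.80 → $1,155,200; Ferraro 735,119.51 → $735,100.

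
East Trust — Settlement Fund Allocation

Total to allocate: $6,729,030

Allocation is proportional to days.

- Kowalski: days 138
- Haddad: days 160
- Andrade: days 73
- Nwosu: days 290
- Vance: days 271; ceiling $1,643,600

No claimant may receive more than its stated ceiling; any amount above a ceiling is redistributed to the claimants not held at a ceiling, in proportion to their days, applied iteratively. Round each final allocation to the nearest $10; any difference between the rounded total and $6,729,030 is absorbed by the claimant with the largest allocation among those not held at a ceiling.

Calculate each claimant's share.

Sum of days: 932.
Pro-rata shares before constraints: Kowalski 996,358.52; Haddad 1,155,198.28; Andrade 527,059.22; Nwosu 2,093,796.89; Vance 1,956,617.09.
Held at cap: Vance ($1,643,600); residual $5,085,430 reallocated over remaining days 661.
Remaining shares: Kowalski 1,061,708.53 → $1,061,710; Haddad 1,230,966.41 → $1,230,970; Andrade 561,628.43 → $561,630; Nwosu 2,231,126.63 → $2,231,130.
Rounding difference −$10 applied to Nwosu → $2,231,120.

Kowalski: $1,061,710; Haddad: $1,230,970; Andrade: $561,630; Nwosu: $2,231,120; Vance: $1,643,600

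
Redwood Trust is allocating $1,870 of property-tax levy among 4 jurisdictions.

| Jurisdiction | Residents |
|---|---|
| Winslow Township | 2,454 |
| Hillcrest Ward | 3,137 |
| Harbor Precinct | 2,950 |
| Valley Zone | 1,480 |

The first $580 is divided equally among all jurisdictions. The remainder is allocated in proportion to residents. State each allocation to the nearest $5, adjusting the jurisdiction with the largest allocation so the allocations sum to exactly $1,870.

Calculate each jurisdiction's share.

Winslow Township: $460; Hillcrest Ward: $550; Harbor Precinct: $525; Valley Zone: $335

Equal tier: $580 ÷ 4 = $145 apiece.
Remainder $1,290 by residents (total 10,021): Winslow Township 315.90 → $315; Hillcrest Ward 403.82 → $405; Harbor Precinct 379.75 → $380; Valley Zone 190.52 → $190.
Totals: Winslow Township $145 + $315 = $460; Hillcrest Ward $145 + $405 = $550; Harbor Precinct $145 + $380 = $525; Valley Zone $145 + $190 = $335.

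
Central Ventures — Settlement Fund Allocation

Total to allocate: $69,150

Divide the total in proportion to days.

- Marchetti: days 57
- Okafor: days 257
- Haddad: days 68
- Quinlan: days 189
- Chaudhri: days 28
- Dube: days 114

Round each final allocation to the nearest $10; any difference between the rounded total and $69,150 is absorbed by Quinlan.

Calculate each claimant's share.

Marchetti: $5,530 · Okafor: $24,930 · Haddad: $6,590 · Quinlan: $18,320 · Chaudhri: $2,720 · Dube: $11,060

Days total: 713.
Proportional shares: Marchetti 57/713 × $69,150 = 5,528.12; Okafor 257/713 × $69,150 = 24,925.04; Haddad 68/713 × $69,150 = 6,594.95; Quinlan 189/713 × $69,150 = 18,330.08; Chaudhri 28/713 × $69,150 = 2,715.57; Dube 114/713 × $69,150 = 11,056.24.
Rounded to nearest $10: Marchetti $5,530; Okafor $24,930; Haddad $6,590; Quinlan $18,330; Chaudhri $2,720; Dube $11,060. Sum = $69,160.
Difference $69,150 − $69,160 = −$10 applied to Quinlan: Quinlan becomes $18,320.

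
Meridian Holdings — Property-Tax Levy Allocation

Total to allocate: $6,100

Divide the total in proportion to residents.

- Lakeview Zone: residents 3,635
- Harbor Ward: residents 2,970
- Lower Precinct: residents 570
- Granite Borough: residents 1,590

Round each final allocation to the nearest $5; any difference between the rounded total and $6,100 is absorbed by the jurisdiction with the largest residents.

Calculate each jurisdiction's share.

Lakeview Zone: $2,535 · Harbor Ward: $2,065 · Lower Precinct: $395 · Granite Borough: $1,105

Residents total: 8,765.
Unrounded shares: Lakeview Zone 3,635/8,765 × $6,100 = 2,529.78; Harbor Ward 2,970/8,765 × $6,100 = 2,066.97; Lower Precinct 570/8,765 × $6,100 = 396.69; Granite Borough 1,590/8,765 × $6,100 = 1,106.56.
Rounded to nearest $5: Lakeview Zone $2,530; Harbor Ward $2,065; Lower Precinct $395; Granite Borough $1,105. Sum = $6,095.
Difference $6,100 − $6,095 = +$5 applied to largest residents (Lakeview Zone): Lakeview Zone becomes $2,535.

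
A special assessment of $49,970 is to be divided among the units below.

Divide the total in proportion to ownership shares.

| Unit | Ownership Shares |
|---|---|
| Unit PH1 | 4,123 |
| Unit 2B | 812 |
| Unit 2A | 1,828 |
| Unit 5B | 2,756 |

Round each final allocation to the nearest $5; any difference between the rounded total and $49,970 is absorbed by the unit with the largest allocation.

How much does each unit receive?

Total ownership shares = 9,519.
Proportional shares: Unit PH1 4,123/9,519 × $49,970 = 21,643.69; Unit 2B 812/9,519 × $49,970 = 4,262.59; Unit 2A 1,828/9,519 × $49,970 = 9,596.09; Unit 5B 2,756/9,519 × $49,970 = 14,467.62.
At nearest $5: Unit PH1 $21,645; Unit 2B $4,265; Unit 2A $9,595; Unit 5B $14,470. Sum = $49,975.
Difference $49,970 − $49,975 = −$5 applied to largest allocation (Unit PH1): Unit PH1 becomes $21,640.

Unit PH1: $21,640 | Unit 2B: $4,265 | Unit 2A: $9,595 | Unit 5B: $14,470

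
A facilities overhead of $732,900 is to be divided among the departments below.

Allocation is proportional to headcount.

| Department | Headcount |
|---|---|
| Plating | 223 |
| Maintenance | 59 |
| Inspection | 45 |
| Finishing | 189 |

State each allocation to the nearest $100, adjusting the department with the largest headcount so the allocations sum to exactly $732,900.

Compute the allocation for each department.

Plating: $316,800 · Maintenance: $83,800 · Inspection: $63,900 · Finishing: $268,400

Combined headcount = 223 + 59 + 45 + 189 = 516.
Proportional shares: Plating 316,737.79; Maintenance 83,800.58; Inspection 63,915.70; Finishing 268,445.93.
After rounding ($100): Plating $316,700; Maintenance $83,800; Inspection $63,900; Finishing $268,400. Sum = $732,800.
Difference $732,900 − $732,800 = +$100 applied to largest headcount (Plating): Plating becomes $316,800.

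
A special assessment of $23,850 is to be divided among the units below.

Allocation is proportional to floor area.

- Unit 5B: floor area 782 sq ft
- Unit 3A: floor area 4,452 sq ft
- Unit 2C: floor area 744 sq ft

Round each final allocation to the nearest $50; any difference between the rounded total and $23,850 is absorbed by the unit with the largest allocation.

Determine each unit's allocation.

Unit 5B: $3,100 · Unit 3A: $17,800 · Unit 2C: $2,950

Total floor area = 5,978.
Proportional shares: Unit 5B 782/5,978 × $23,850 = 3,119.89; Unit 3A 4,452/5,978 × $23,850 = 17,761.83; Unit 2C 744/5,978 × $23,850 = 2,968.28.
At nearest $50: Unit 5B $3,100; Unit 3A $17,750; Unit 2C $2,950. Sum = $23,800.
Difference $23,850 − $23,800 = +$50 applied to largest allocation (Unit 3A): Unit 3A becomes $17,800.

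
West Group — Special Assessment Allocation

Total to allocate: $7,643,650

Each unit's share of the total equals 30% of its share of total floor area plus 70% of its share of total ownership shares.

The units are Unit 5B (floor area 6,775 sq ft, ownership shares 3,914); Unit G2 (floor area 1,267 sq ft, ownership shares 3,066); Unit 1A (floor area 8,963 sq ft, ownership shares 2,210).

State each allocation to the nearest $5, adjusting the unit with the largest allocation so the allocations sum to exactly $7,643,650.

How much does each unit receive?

Unit 5B: $3,192,385; Unit G2: $1,955,925; Unit 1A: $2,495,340

Totals — floor area 17,005, ownership shares 9,190.
Blended shares (30% floor area + 70% ownership shares): Unit 5B 0.4177; Unit G2 0.2559; Unit 1A 0.3265.
Unrounded shares: Unit 5B 3,192,386.24; Unit G2 1,955,923.68; Unit 1A 2,495,340.08.
After rounding ($5): Unit 5B $3,192,385; Unit G2 $1,955,925; Unit 1A $2,495,340. Sum = $7,643,650.
Sum already equals the total — no adjustment.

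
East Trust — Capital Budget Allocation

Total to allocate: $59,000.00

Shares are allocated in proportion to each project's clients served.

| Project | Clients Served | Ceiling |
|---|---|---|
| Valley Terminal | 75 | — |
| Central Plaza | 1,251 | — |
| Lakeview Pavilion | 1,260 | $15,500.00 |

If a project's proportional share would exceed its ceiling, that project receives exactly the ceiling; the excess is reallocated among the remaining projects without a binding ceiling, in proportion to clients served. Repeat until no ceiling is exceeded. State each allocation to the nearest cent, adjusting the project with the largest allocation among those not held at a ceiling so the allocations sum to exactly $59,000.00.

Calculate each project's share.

Total clients served = 2,586.
Unconstrained shares: Valley Terminal 1,711.1369; Central Plaza 28,541.7633; Lakeview Pavilion 28,747.0998.
Held at cap: Lakeview Pavilion ($15,500.00); residual $43,500.00 reallocated over remaining clients served 1,326.
Redistributed shares: Valley Terminal 2,460.4072 → $2,460.41; Central Plaza 41,039.5928 → $41,039.59.

Valley Terminal: $2,460.41 | Central Plaza: $41,039.59 | Lakeview Pavilion: $15,500.00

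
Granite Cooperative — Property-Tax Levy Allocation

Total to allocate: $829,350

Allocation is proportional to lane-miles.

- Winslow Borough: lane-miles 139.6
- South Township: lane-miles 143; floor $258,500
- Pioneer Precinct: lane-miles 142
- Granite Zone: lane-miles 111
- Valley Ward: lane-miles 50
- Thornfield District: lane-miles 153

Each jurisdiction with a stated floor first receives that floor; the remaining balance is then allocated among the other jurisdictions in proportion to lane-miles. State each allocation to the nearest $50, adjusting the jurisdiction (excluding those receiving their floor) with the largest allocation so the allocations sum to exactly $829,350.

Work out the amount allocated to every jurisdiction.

Winslow Borough: $133,800 · South Township: $258,500 · Pioneer Precinct: $136,100 · Granite Zone: $106,400 · Valley Ward: $47,900 · Thornfield District: $146,650

Minimums first: South Township $258,500. Balance $570,850.
Balance split over remaining lane-miles 595.6: Winslow Borough 133,798.96 → $133,800; Pioneer Precinct 136,099.23 → $136,100; Granite Zone 106,387.42 → $106,400; Valley Ward 47,922.26 → $47,900; Thornfield District 146,642.13 → $146,650.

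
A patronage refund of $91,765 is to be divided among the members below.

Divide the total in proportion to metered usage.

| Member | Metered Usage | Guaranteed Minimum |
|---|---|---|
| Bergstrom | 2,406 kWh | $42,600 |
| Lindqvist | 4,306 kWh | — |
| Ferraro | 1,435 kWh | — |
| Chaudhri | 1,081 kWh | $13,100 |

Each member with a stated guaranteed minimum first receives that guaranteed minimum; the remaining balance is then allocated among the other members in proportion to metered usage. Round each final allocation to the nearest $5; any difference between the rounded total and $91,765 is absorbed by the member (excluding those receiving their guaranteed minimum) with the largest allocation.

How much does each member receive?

Guaranteed amounts: Bergstrom $42,600; Chaudhri $13,100. Residual $36,065.
Residual split over remaining metered usage 5,741: Lindqvist 27,050.32 → $27,050; Ferraro 9,014.68 → $9,015.

Bergstrom: $42,600 | Lindqvist: $27,050 | Ferraro: $9,015 | Chaudhri: $13,100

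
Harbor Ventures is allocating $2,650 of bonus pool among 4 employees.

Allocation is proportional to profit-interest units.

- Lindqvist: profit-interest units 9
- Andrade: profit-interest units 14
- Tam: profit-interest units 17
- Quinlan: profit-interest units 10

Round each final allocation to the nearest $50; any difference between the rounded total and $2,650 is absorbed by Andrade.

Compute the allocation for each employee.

Sum of profit-interest units: 50.
Raw shares: Lindqvist 9/50 × $2,650 = 477.00; Andrade 14/50 × $2,650 = 742.00; Tam 17/50 × $2,650 = 901.00; Quinlan 10/50 × $2,650 = 530.00.
Rounded to nearest $50: Lindqvist $500; Andrade $750; Tam $900; Quinlan $550. Sum = $2,700.
Difference $2,650 − $2,700 = −$50 applied to Andrade: Andrade becomes $700.

Lindqvist: $500 | Andrade: $700 | Tam: $900 | Quinlan: $550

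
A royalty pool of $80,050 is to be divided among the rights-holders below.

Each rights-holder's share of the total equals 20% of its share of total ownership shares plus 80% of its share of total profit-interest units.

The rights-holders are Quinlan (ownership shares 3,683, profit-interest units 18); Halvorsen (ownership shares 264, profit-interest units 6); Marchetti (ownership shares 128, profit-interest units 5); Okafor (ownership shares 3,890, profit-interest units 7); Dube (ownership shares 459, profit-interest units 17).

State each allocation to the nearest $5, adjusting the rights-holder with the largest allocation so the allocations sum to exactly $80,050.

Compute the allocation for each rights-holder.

Totals — ownership shares 8,424, profit-interest units 53.
Combined weights (20% ownership shares + 80% profit-interest units): Quinlan 0.3591; Halvorsen 0.0968; Marchetti 0.0785; Okafor 0.1980; Dube 0.2675.
Unrounded shares: Quinlan 28,749.06; Halvorsen 7,751.55; Marchetti 6,284.78; Okafor 15,851.15; Dube 21,413.47.
After rounding ($5): Quinlan $28,750; Halvorsen $7,750; Marchetti $6,285; Okafor $15,850; Dube $21,415. Sum = $80,050.
Sum already equals the total — no adjustment.

Quinlan: $28,750 | Halvorsen: $7,750 | Marchetti: $6,285 | Okafor: $15,850 | Dube: $21,415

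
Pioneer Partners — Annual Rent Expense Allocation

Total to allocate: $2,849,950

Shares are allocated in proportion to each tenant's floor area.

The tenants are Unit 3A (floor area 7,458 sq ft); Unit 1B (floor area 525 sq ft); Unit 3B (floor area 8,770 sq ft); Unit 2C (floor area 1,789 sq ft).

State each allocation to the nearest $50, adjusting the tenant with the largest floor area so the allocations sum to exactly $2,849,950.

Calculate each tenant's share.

Unit 3A: $1,146,300; Unit 1B: $80,700; Unit 3B: $1,348,000; Unit 2C: $274,950

Combined floor area = 18,542.
Proportional shares: Unit 3A 7,458/18,542 × $2,849,950 = 1,146,312.54; Unit 1B 525/18,542 × $2,849,950 = 80,693.76; Unit 3B 8,770/18,542 × $2,849,950 = 1,347,970.09; Unit 2C 1,789/18,542 × $2,849,950 = 274,973.60.
At nearest $50: Unit 3A $1,146,300; Unit 1B $80,700; Unit 3B $1,347,950; Unit 2C $274,950. Sum = $2,849,900.
Difference $2,849,950 − $2,849,900 = +$50 applied to largest floor area (Unit 3B): Unit 3B becomes $1,348,000.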